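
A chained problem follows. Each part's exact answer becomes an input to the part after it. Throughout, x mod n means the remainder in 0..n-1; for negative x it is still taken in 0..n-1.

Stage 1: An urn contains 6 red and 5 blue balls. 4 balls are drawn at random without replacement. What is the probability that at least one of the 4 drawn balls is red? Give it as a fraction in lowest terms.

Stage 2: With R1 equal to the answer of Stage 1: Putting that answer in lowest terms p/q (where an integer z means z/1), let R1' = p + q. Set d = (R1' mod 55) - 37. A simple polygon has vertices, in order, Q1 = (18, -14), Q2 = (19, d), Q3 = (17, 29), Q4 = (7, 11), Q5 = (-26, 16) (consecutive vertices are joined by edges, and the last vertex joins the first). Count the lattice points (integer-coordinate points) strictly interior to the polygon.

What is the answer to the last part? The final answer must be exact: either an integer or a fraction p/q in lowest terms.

Stage 1: total draws C(11,4) = 330; complement C(5,4) = 5; favorable 330 - 5 = 325; P = 65/66; answer 65/66
Stage 2: R1 = 65/66; threaded value p + q = 131; d = -16; cross terms: (18*-16 - 19*-14)=-22, (19*29 - 17*-16)=823, (17*11 - 7*29)=-16, (7*16 - -26*11)=398, (-26*-14 - 18*16)=76; twice the area = |1259| = 1259; area = 1259/2; boundary points = 1 + 1 + 2 + 1 + 2 = 7; strictly interior points = area - boundary/2 + 1 = 627; answer 627

627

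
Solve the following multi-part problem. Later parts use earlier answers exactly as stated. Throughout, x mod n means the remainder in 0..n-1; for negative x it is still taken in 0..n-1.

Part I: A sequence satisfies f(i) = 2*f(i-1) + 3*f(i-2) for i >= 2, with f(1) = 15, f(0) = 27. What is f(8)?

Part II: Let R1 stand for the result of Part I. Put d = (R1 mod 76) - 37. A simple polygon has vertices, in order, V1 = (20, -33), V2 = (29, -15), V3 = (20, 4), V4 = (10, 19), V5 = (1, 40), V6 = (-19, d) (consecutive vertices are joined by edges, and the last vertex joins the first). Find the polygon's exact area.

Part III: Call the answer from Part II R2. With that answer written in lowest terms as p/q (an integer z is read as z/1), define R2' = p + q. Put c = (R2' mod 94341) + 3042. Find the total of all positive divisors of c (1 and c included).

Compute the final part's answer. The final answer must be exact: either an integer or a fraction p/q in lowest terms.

6120

Part I: f(2) = 2*(15) + 3*(27) = 111; iterating: f(2)=111, f(3)=267, f(4)=867, f(5)=2535, f(6)=7671, f(7)=22947, f(8)=68907; answer 68907
Part II: R1 = 68907; d = 14; cross terms: (20*-15 - 29*-33)=657, (29*4 - 20*-15)=416, (20*19 - 10*4)=340, (10*40 - 1*19)=381, (1*14 - -19*40)=774, (-19*-33 - 20*14)=347; twice the area = |2915| = 2915; area = 2915/2; answer 2915/2
Part III: R2 = 2915/2; threaded value p + q = 2917; c = 5959; 5959 = 59 * 101; sigma = (1 + 59) * (1 + 101) = 60 * 102 = 6120; answer 6120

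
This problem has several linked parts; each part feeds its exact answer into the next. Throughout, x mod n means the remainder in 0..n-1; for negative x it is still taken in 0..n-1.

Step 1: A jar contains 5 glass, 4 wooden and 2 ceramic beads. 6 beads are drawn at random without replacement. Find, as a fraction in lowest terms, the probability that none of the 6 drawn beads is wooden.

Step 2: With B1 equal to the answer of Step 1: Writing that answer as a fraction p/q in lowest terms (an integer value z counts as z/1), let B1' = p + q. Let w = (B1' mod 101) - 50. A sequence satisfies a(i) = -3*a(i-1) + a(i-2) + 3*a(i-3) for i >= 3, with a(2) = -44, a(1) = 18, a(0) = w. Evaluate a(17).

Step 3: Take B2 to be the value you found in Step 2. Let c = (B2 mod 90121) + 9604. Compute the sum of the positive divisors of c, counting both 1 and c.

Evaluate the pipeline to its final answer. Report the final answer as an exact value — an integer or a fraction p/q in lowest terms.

Step 1: total draws C(11,6) = 462; favorable C(7,6) = 7; P = 1/66; answer 1/66
Step 2: B1 = 1/66; threaded value p + q = 67; w = 17; a(3) = -3*(-44) + 1*(18) + 3*(17) = 201; iterating: a(3)=201, a(4)=-593, a(5)=1848, a(6)=-5534, a(7)=16671, a(8)=-50003, a(9)=150078, a(10)=-450224, a(11)=1350741, a(12)=-4052213, a(13)=12156708, a(14)=-36470114, a(15)=109410411, a(16)=-328231223, a(17)=984693738; answer 984693738
Step 3: B2 = 984693738; c = 41296; 41296 = 2^4 * 29 * 89; sigma = (1 + 2 + 4 + 8 + 16) * (1 + 29) * (1 + 89) = 31 * 30 * 90 = 83700; answer 83700

83700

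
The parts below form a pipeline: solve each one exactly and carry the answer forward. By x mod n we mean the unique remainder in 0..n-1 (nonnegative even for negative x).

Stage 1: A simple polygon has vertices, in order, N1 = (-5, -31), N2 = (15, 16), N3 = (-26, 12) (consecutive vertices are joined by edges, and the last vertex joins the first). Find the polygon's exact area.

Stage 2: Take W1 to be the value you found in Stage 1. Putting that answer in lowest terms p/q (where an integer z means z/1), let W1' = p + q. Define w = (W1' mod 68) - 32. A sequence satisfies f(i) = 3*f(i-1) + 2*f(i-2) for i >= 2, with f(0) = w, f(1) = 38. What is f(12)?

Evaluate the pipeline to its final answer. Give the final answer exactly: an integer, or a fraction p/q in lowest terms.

27611864

Stage 1: cross terms: (-5*16 - 15*-31)=385, (15*12 - -26*16)=596, (-26*-31 - -5*12)=866; twice the area = |1847| = 1847; area = 1847/2; answer 1847/2
Stage 2: W1 = 1847/2; threaded value p + q = 1849; w = -19; f(2) = 3*(38) + 2*(-19) = 76; iterating: f(2)=76, f(3)=304, f(4)=1064, f(5)=3800, f(6)=13528, f(7)=48184, f(8)=171608, f(9)=611192, f(10)=2176792, f(11)=7752760, f(12)=27611864; answer 27611864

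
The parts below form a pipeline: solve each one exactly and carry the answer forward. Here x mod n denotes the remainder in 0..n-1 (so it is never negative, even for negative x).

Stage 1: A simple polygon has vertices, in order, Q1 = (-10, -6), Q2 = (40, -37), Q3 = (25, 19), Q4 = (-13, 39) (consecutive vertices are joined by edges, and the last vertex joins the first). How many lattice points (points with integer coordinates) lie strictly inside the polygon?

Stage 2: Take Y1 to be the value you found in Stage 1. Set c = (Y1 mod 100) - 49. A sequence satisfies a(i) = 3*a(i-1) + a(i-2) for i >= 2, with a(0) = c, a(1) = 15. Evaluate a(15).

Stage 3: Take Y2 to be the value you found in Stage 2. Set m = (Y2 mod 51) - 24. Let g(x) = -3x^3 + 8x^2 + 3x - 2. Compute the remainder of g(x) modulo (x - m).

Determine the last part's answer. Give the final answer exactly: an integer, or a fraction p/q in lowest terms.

-24194

Stage 1: cross terms: (-10*-37 - 40*-6)=610, (40*19 - 25*-37)=1685, (25*39 - -13*19)=1222, (-13*-6 - -10*39)=468; twice the area = |3985| = 3985; area = 3985/2; boundary points = 1 + 1 + 2 + 3 = 7; strictly interior points = area - boundary/2 + 1 = 1990; answer 1990
Stage 2: Y1 = 1990; c = 41; a(2) = 3*(15) + 1*(41) = 86; iterating: a(2)=86, a(3)=273, a(4)=905, a(5)=2988, a(6)=9869, a(7)=32595, a(8)=107654, a(9)=355557, a(10)=1174325, a(11)=3878532, a(12)=12809921, a(13)=42308295, a(14)=139734806, a(15)=461512713; answer 461512713
Stage 3: Y2 = 461512713; m = 21; remainder = value at the root: -3*(21)^3 + 8*(21)^2 + 3*(21)^1 - 2 = (-27783) + (3528) + (63) + (-2) = -24194; answer -24194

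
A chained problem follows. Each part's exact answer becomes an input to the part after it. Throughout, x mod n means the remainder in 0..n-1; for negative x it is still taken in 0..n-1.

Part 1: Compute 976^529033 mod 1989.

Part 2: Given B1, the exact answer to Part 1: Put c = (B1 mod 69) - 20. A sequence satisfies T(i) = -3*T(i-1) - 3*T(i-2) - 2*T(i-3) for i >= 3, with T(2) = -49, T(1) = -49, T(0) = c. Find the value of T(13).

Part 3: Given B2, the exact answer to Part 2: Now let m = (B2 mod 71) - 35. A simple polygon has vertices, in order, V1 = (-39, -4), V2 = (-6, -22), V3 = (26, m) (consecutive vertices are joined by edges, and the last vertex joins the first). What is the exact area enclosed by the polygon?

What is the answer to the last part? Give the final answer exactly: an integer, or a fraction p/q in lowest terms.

123

Part 1: squarings mod 1989: 976^1=976, 976^2=1834, 976^4=157, 976^8=781, 976^16=1327, 976^32=664, 976^64=1327, 976^128=664, 976^256=1327, 976^512=664, 976^1024=1327, 976^2048=664, 976^4096=1327, 976^8192=664, 976^16384=1327, 976^32768=664, 976^65536=1327, 976^131072=664, 976^262144=1327, 976^524288=664; 976^529033 = 976^1 * 976^8 * 976^128 * 976^512 * 976^4096 * 976^524288 = 1795 (mod 1989); answer 1795
Part 2: B1 = 1795; c = -19; T(3) = -3*(-49) - 3*(-49) - 2*(-19) = 332; iterating: T(3)=332, T(4)=-751, T(5)=1355, T(6)=-2476, T(7)=4865, T(8)=-9877, T(9)=19988, T(10)=-40063, T(11)=79979, T(12)=-159724, T(13)=319361; answer 319361
Part 3: B2 = 319361; m = -32; cross terms: (-39*-22 - -6*-4)=834, (-6*-32 - 26*-22)=764, (26*-4 - -39*-32)=-1352; twice the area = |246| = 246; area = 123; answer 123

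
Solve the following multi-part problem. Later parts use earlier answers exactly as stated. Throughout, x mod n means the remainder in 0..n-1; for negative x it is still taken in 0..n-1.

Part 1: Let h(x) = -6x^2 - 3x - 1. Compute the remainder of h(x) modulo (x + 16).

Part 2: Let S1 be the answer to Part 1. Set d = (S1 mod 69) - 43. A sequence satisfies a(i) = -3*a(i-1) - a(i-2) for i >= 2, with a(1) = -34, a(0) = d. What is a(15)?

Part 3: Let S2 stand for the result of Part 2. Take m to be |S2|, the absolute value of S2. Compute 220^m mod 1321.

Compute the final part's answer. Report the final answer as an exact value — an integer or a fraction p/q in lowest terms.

841

Part 1: remainder = value at the root: -6*(-16)^2 - 3*(-16)^1 - 1 = (-1536) + (48) + (-1) = -1489; answer -1489
Part 2: S1 = -1489; d = -14; a(2) = -3*(-34) - 1*(-14) = 116; iterating: a(2)=116, a(3)=-314, a(4)=826, a(5)=-2164, a(6)=5666, a(7)=-14834, a(8)=38836, a(9)=-101674, a(10)=266186, a(11)=-696884, a(12)=1824466, a(13)=-4776514, a(14)=12505076, a(15)=-32738714; answer -32738714
Part 3: S2 = -32738714; m = 32738714; squarings mod 1321: 220^1=220, 220^2=844, 220^4=317, 220^8=93, 220^16=723, 220^32=934, 220^64=496, 220^128=310, 220^256=988, 220^512=1246, 220^1024=341, 220^2048=33, 220^4096=1089, 220^8192=984, 220^16384=1284, 220^32768=48, 220^65536=983, 220^131072=638, 220^262144=176, 220^524288=593, 220^1048576=263, 220^2097152=477, 220^4194304=317, 220^8388608=93, 220^16777216=723; 220^32738714 = 220^2 * 220^8 * 220^16 * 220^128 * 220^256 * 220^1024 * 220^2048 * 220^32768 * 220^65536 * 220^131072 * 220^1048576 * 220^2097152 * 220^4194304 * 220^8388608 * 220^16777216 = 841 (mod 1321); answer 841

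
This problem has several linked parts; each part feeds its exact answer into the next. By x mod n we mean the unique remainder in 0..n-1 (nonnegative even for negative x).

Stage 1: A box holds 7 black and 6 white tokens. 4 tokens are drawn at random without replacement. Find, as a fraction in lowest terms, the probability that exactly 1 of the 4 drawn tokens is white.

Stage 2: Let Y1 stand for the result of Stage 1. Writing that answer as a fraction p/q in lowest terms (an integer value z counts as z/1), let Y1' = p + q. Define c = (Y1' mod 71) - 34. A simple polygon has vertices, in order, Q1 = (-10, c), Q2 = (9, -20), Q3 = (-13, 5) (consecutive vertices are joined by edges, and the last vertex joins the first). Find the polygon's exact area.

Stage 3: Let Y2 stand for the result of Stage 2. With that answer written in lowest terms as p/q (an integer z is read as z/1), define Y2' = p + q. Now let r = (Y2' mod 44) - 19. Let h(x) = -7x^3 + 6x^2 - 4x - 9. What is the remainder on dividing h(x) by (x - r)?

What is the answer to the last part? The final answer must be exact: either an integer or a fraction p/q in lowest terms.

-18097

Stage 1: total draws C(13,4) = 715; favorable C(6,1)*C(7,3) = 210; P = 42/143; answer 42/143
Stage 2: Y1 = 42/143; threaded value p + q = 185; c = 9; cross terms: (-10*-20 - 9*9)=119, (9*5 - -13*-20)=-215, (-13*9 - -10*5)=-67; twice the area = |-163| = 163; area = 163/2; answer 163/2
Stage 3: Y2 = 163/2; threaded value p + q = 165; r = 14; remainder = value at the root: -7*(14)^3 + 6*(14)^2 - 4*(14)^1 - 9 = (-19208) + (1176) + (-56) + (-9) = -18097; answer -18097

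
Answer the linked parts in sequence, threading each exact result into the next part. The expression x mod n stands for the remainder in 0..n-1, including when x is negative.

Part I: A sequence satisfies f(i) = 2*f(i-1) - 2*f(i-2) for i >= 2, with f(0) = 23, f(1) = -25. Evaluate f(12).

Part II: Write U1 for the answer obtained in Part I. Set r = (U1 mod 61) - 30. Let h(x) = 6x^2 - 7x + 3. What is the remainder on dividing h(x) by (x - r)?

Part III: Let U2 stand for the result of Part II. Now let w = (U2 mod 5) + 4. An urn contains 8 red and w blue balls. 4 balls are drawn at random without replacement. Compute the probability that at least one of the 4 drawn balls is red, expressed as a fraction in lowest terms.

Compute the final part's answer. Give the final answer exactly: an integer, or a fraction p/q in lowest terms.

142/143

Part I: f(2) = 2*(-25) - 2*(23) = -96; iterating: f(2)=-96, f(3)=-142, f(4)=-92, f(5)=100, f(6)=384, f(7)=568, f(8)=368, f(9)=-400, f(10)=-1536, f(11)=-2272, f(12)=-1472; answer -1472
Part II: U1 = -1472; r = 23; remainder = value at the root: 6*(23)^2 - 7*(23)^1 + 3 = (3174) + (-161) + (3) = 3016; answer 3016
Part III: U2 = 3016; w = 5; total draws C(13,4) = 715; complement C(5,4) = 5; favorable 715 - 5 = 710; P = 142/143; answer 142/143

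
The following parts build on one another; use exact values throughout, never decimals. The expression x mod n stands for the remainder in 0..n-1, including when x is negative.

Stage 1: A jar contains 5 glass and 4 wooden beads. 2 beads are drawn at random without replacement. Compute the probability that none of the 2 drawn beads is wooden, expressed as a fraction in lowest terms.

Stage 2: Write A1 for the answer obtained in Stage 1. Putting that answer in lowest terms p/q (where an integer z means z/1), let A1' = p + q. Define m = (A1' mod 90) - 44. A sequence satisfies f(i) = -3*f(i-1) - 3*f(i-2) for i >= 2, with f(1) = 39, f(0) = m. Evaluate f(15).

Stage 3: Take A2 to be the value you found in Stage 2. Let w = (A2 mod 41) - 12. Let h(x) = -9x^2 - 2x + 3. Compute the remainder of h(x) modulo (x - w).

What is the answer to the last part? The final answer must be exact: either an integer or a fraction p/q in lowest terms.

Stage 1: total draws C(9,2) = 36; favorable C(5,2) = 10; P = 5/18; answer 5/18
Stage 2: A1 = 5/18; threaded value p + q = 23; m = -21; f(2) = -3*(39) - 3*(-21) = -54; iterating: f(2)=-54, f(3)=45, f(4)=27, f(5)=-216, f(6)=567, f(7)=-1053, f(8)=1458, f(9)=-1215, f(10)=-729, f(11)=5832, f(12)=-15309, f(13)=28431, f(14)=-39366, f(15)=32805; answer 32805
Stage 3: A2 = 32805; w = -7; remainder = value at the root: -9*(-7)^2 - 2*(-7)^1 + 3 = (-441) + (14) + (3) = -424; answer -424

-424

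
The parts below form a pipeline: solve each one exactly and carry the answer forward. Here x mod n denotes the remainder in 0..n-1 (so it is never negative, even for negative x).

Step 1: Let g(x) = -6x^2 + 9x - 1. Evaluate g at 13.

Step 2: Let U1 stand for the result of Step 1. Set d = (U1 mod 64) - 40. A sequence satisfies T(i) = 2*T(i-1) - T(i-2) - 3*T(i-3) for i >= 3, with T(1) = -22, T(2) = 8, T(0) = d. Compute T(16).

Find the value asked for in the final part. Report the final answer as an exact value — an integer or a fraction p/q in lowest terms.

Step 1: -6*(13)^2 + 9*(13)^1 - 1 = (-1014) + (117) + (-1) = -898; answer -898
Step 2: U1 = -898; d = 22; T(3) = 2*(8) - 1*(-22) - 3*(22) = -28; iterating: T(3)=-28, T(4)=2, T(5)=8, T(6)=98, T(7)=182, T(8)=242, T(9)=8, T(10)=-772, T(11)=-2278, T(12)=-3808, T(13)=-3022, T(14)=4598, T(15)=23642, T(16)=51752; answer 51752

51752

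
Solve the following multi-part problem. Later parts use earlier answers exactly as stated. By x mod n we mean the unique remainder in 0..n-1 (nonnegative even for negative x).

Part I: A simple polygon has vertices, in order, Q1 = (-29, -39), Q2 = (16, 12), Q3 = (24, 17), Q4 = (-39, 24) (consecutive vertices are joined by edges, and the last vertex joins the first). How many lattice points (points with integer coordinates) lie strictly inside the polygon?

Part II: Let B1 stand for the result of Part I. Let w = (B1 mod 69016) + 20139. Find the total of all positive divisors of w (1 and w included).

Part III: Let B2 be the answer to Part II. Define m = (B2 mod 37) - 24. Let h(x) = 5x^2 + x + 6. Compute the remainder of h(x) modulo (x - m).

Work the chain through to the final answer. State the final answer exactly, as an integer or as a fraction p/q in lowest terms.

334

Part I: cross terms: (-29*12 - 16*-39)=276, (16*17 - 24*12)=-16, (24*24 - -39*17)=1239, (-39*-39 - -29*24)=2217; twice the area = |3716| = 3716; area = 1858; boundary points = 3 + 1 + 7 + 1 = 12; strictly interior points = area - boundary/2 + 1 = 1853; answer 1853
Part II: B1 = 1853; w = 21992; 21992 = 2^3 * 2749; sigma = (1 + 2 + 4 + 8) * (1 + 2749) = 15 * 2750 = 41250; answer 41250
Part III: B2 = 41250; m = 8; remainder = value at the root: 5*(8)^2 + 1*(8)^1 + 6 = (320) + (8) + (6) = 334; answer 334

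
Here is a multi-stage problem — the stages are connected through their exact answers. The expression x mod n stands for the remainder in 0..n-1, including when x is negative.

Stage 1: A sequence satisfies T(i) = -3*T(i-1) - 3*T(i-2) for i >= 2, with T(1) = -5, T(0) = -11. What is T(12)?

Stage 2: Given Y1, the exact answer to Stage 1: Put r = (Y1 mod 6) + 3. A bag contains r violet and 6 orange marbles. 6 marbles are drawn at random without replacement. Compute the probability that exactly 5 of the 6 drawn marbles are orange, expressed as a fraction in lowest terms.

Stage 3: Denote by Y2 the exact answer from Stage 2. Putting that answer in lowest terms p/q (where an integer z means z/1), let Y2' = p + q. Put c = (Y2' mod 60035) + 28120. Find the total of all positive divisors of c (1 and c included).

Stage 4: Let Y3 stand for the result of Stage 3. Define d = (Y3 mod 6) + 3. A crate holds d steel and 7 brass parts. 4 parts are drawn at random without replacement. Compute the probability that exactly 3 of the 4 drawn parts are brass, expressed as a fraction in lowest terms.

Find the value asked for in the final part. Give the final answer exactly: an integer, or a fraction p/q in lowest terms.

1/2

Stage 1: T(2) = -3*(-5) - 3*(-11) = 48; iterating: T(2)=48, T(3)=-129, T(4)=243, T(5)=-342, T(6)=297, T(7)=135, T(8)=-1296, T(9)=3483, T(10)=-6561, T(11)=9234, T(12)=-8019; answer -8019
Stage 2: Y1 = -8019; r = 6; total draws C(12,6) = 924; favorable C(6,5)*C(6,1) = 36; P = 3/77; answer 3/77
Stage 3: Y2 = 3/77; threaded value p + q = 80; c = 28200; 28200 = 2^3 * 3 * 5^2 * 47; sigma = (1 + 2 + 4 + 8) * (1 + 3) * (1 + 5 + 25) * (1 + 47) = 15 * 4 * 31 * 48 = 89280; answer 89280
Stage 4: Y3 = 89280; d = 3; total draws C(10,4) = 210; favorable C(7,3)*C(3,1) = 105; P = 1/2; answer 1/2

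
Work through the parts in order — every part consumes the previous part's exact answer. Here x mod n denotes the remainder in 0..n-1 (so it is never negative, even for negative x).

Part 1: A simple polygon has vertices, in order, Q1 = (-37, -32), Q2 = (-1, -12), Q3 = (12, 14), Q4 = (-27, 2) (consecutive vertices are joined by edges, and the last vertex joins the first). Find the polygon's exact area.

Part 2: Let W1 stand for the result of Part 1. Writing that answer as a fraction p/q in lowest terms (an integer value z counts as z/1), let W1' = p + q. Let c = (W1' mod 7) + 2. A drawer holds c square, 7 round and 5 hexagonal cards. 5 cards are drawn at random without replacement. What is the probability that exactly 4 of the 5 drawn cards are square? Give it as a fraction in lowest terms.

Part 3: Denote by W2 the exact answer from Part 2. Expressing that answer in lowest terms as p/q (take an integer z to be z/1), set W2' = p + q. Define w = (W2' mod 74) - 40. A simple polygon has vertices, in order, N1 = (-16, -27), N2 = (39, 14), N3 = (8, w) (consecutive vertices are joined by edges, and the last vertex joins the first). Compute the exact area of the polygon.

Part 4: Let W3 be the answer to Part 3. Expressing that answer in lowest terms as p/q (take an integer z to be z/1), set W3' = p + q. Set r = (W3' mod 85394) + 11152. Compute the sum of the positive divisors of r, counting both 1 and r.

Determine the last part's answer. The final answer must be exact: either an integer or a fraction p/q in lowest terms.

Part 1: cross terms: (-37*-12 - -1*-32)=412, (-1*14 - 12*-12)=130, (12*2 - -27*14)=402, (-27*-32 - -37*2)=938; twice the area = |1882| = 1882; area = 941; answer 941
Part 2: W1 = 941; threaded value p + q = 942; c = 6; total draws C(18,5) = 8568; favorable C(6,4)*C(12,1) = 180; P = 5/238; answer 5/238
Part 3: W2 = 5/238; threaded value p + q = 243; w = -19; cross terms: (-16*14 - 39*-27)=829, (39*-19 - 8*14)=-853, (8*-27 - -16*-19)=-520; twice the area = |-544| = 544; area = 272; answer 272
Part 4: W3 = 272; threaded value p + q = 273; r = 11425; 11425 = 5^2 * 457; sigma = (1 + 5 + 25) * (1 + 457) = 31 * 458 = 14198; answer 14198

14198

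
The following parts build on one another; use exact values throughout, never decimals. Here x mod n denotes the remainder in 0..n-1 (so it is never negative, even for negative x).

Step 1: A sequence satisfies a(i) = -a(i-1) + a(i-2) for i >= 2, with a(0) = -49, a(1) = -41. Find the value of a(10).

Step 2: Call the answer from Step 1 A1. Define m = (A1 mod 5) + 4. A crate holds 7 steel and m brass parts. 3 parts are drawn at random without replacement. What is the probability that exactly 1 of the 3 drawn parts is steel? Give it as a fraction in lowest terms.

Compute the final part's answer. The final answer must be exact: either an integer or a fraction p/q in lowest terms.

28/65

Step 1: a(2) = -1*(-41) + 1*(-49) = -8; iterating: a(2)=-8, a(3)=-33, a(4)=25, a(5)=-58, a(6)=83, a(7)=-141, a(8)=224, a(9)=-365, a(10)=589; answer 589
Step 2: A1 = 589; m = 8; total draws C(15,3) = 455; favorable C(7,1)*C(8,2) = 196; P = 28/65; answer 28/65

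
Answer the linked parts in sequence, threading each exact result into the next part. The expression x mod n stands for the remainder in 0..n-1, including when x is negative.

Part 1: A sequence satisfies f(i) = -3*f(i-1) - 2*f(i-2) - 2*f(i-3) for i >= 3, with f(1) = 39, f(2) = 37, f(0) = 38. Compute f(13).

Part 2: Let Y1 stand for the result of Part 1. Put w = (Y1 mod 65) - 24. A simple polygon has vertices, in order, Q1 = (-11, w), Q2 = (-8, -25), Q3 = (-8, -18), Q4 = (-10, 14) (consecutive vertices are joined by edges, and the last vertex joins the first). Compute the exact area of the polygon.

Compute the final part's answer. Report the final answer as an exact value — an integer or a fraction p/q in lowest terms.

45/2

Part 1: f(3) = -3*(37) - 2*(39) - 2*(38) = -265; iterating: f(3)=-265, f(4)=643, f(5)=-1473, f(6)=3663, f(7)=-9329, f(8)=23607, f(9)=-59489, f(10)=149911, f(11)=-377969, f(12)=953063, f(13)=-2403073; answer -2403073
Part 2: Y1 = -2403073; w = 18; cross terms: (-11*-25 - -8*18)=419, (-8*-18 - -8*-25)=-56, (-8*14 - -10*-18)=-292, (-10*18 - -11*14)=-26; twice the area = |45| = 45; area = 45/2; answer 45/2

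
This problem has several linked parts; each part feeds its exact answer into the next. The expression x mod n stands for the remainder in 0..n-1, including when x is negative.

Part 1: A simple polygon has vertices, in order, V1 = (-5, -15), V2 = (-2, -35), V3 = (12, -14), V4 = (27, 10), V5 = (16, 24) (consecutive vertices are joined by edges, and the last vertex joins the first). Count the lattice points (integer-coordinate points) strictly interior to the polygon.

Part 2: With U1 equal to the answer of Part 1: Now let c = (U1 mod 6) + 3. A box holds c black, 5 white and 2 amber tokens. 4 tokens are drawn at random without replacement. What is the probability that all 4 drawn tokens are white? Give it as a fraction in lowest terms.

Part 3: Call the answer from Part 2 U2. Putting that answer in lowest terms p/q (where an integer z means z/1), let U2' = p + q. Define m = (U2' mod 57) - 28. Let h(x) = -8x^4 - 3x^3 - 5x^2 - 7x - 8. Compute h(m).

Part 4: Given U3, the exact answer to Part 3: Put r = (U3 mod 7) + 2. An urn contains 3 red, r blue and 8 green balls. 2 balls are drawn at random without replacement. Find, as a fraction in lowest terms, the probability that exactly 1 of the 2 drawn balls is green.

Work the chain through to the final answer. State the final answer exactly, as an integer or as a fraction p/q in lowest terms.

8/15

Part 1: cross terms: (-5*-35 - -2*-15)=145, (-2*-14 - 12*-35)=448, (12*10 - 27*-14)=498, (27*24 - 16*10)=488, (16*-15 - -5*24)=-120; twice the area = |1459| = 1459; area = 1459/2; boundary points = 1 + 7 + 3 + 1 + 3 = 15; strictly interior points = area - boundary/2 + 1 = 723; answer 723
Part 2: U1 = 723; c = 6; total draws C(13,4) = 715; favorable C(5,4) = 5; P = 1/143; answer 1/143
Part 3: U2 = 1/143; threaded value p + q = 144; m = 2; -8*(2)^4 - 3*(2)^3 - 5*(2)^2 - 7*(2)^1 - 8 = (-128) + (-24) + (-20) + (-14) + (-8) = -194; answer -194
Part 4: U3 = -194; r = 4; total draws C(15,2) = 105; favorable C(8,1)*C(7,1) = 56; P = 8/15; answer 8/15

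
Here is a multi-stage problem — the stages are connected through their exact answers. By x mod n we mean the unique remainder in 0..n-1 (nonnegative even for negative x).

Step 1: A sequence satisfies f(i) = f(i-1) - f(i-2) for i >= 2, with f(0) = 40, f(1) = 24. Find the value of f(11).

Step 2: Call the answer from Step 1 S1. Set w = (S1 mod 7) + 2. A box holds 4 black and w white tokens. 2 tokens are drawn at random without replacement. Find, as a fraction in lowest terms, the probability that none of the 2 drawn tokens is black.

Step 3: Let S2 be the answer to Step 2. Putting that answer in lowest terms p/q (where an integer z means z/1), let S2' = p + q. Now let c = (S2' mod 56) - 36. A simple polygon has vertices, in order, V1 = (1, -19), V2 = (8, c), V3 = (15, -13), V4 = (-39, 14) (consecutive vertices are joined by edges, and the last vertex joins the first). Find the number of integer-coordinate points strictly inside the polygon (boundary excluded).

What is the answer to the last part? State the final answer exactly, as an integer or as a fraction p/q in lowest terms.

Step 1: f(2) = 1*(24) - 1*(40) = -16; iterating: f(2)=-16, f(3)=-40, f(4)=-24, f(5)=16, f(6)=40, f(7)=24, f(8)=-16, f(9)=-40, f(10)=-24, f(11)=16; answer 16
Step 2: S1 = 16; w = 4; total draws C(8,2) = 28; favorable C(4,2) = 6; P = 3/14; answer 3/14
Step 3: S2 = 3/14; threaded value p + q = 17; c = -19; cross terms: (1*-19 - 8*-19)=133, (8*-13 - 15*-19)=181, (15*14 - -39*-13)=-297, (-39*-19 - 1*14)=727; twice the area = |744| = 744; area = 372; boundary points = 7 + 1 + 27 + 1 = 36; strictly interior points = area - boundary/2 + 1 = 355; answer 355

355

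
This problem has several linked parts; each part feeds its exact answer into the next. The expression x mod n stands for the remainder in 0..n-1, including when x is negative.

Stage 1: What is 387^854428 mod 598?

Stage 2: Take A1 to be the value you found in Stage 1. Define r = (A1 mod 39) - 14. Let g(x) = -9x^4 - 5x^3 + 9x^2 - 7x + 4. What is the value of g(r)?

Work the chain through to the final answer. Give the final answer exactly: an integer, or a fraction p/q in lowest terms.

-158

Stage 1: squarings mod 598: 387^1=387, 387^2=269, 387^4=3, 387^8=9, 387^16=81, 387^32=581, 387^64=289, 387^128=399, 387^256=133, 387^512=347, 387^1024=211, 387^2048=269, 387^4096=3, 387^8192=9, 387^16384=81, 387^32768=581, 387^65536=289, 387^131072=399, 387^262144=133, 387^524288=347; 387^854428 = 387^4 * 387^8 * 387^16 * 387^128 * 387^256 * 387^2048 * 387^65536 * 387^262144 * 387^524288 = 133 (mod 598); answer 133
Stage 2: A1 = 133; r = 2; -9*(2)^4 - 5*(2)^3 + 9*(2)^2 - 7*(2)^1 + 4 = (-144) + (-40) + (36) + (-14) + (4) = -158; answer -158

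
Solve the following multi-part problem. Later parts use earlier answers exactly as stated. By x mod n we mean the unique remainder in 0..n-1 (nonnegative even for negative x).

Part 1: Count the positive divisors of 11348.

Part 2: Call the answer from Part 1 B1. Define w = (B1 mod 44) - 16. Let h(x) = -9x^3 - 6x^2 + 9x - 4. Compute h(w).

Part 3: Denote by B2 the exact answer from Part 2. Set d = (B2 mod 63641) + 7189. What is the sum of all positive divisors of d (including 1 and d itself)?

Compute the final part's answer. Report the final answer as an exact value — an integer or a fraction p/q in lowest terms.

24816

Part 1: 11348 = 2^2 * 2837; number of divisors = (2+1) * (1+1) = 6; answer 6
Part 2: B1 = 6; w = -10; -9*(-10)^3 - 6*(-10)^2 + 9*(-10)^1 - 4 = (9000) + (-600) + (-90) + (-4) = 8306; answer 8306
Part 3: B2 = 8306; d = 15495; 15495 = 3 * 5 * 1033; sigma = (1 + 3) * (1 + 5) * (1 + 1033) = 4 * 6 * 1034 = 24816; answer 24816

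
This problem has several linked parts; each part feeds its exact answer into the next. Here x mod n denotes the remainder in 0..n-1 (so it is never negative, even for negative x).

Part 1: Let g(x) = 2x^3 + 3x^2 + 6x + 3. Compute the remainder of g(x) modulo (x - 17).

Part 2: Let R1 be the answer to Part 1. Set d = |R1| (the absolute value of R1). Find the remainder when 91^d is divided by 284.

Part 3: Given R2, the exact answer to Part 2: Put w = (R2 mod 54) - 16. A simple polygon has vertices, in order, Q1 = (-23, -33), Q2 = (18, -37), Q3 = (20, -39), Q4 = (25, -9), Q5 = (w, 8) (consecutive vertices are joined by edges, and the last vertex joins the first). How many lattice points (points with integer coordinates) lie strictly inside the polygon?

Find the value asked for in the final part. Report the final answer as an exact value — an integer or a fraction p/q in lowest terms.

1075

Part 1: remainder = value at the root: 2*(17)^3 + 3*(17)^2 + 6*(17)^1 + 3 = (9826) + (867) + (102) + (3) = 10798; answer 10798
Part 2: R1 = 10798; d = 10798; squarings mod 284: 91^1=91, 91^2=45, 91^4=37, 91^8=233, 91^16=45, 91^32=37, 91^64=233, 91^128=45, 91^256=37, 91^512=233, 91^1024=45, 91^2048=37, 91^4096=233, 91^8192=45; 91^10798 = 91^2 * 91^4 * 91^8 * 91^32 * 91^512 * 91^2048 * 91^8192 = 37 (mod 284); answer 37
Part 3: R2 = 37; w = 21; cross terms: (-23*-37 - 18*-33)=1445, (18*-39 - 20*-37)=38, (20*-9 - 25*-39)=795, (25*8 - 21*-9)=389, (21*-33 - -23*8)=-509; twice the area = |2158| = 2158; area = 1079; boundary points = 1 + 2 + 5 + 1 + 1 = 10; strictly interior points = area - boundary/2 + 1 = 1075; answer 1075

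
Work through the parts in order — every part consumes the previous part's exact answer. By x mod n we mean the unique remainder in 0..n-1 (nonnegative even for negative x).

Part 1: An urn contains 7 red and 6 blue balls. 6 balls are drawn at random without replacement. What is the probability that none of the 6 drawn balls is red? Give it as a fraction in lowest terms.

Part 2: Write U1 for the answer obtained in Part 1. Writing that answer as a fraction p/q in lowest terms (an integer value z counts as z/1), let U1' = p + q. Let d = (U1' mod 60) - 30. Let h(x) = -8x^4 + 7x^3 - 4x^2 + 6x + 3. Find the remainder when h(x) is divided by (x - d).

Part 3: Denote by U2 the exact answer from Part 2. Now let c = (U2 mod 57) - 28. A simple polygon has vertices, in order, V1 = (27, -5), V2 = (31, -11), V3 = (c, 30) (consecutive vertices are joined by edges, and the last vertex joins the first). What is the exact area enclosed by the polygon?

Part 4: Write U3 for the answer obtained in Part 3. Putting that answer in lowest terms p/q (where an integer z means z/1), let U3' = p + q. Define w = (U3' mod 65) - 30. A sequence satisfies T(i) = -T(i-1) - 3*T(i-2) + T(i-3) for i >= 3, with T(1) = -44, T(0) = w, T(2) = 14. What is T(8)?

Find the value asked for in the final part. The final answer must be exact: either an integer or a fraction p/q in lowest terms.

Part 1: total draws C(13,6) = 1716; favorable C(6,6) = 1; P = 1/1716; answer 1/1716
Part 2: U1 = 1/1716; threaded value p + q = 1717; d = 7; remainder = value at the root: -8*(7)^4 + 7*(7)^3 - 4*(7)^2 + 6*(7)^1 + 3 = (-19208) + (2401) + (-196) + (42) + (3) = -16958; answer -16958
Part 3: U2 = -16958; c = 0; cross terms: (27*-11 - 31*-5)=-142, (31*30 - 0*-11)=930, (0*-5 - 27*30)=-810; twice the area = |-22| = 22; area = 11; answer 11
Part 4: U3 = 11; threaded value p + q = 12; w = -18; T(3) = -1*(14) - 3*(-44) + 1*(-18) = 100; iterating: T(3)=100, T(4)=-186, T(5)=-100, T(6)=758, T(7)=-644, T(8)=-1730; answer -1730

-1730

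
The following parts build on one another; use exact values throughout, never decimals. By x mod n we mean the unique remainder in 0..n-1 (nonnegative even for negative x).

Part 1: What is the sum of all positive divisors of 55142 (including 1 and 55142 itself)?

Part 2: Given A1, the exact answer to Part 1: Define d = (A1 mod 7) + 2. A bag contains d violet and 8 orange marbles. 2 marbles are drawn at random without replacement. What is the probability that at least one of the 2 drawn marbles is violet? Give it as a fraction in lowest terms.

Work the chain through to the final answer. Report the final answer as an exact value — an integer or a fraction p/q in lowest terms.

Part 1: 55142 = 2 * 79 * 349; sigma = (1 + 2) * (1 + 79) * (1 + 349) = 3 * 80 * 350 = 84000; answer 84000
Part 2: A1 = 84000; d = 2; total draws C(10,2) = 45; complement C(8,2) = 28; favorable 45 - 28 = 17; P = 17/45; answer 17/45

17/45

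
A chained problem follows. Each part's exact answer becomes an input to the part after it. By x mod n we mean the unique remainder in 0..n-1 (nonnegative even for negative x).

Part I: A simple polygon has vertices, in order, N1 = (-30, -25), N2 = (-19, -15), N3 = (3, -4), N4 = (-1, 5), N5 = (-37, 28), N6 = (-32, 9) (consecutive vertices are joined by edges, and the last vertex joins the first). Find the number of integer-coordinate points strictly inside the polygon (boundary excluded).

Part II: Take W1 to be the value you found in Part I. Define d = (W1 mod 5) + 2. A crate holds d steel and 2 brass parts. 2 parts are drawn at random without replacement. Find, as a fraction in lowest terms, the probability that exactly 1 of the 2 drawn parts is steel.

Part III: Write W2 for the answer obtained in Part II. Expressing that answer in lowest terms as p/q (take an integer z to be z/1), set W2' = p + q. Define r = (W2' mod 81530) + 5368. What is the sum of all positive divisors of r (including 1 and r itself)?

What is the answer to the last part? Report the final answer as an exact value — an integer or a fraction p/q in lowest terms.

16352

Part I: cross terms: (-30*-15 - -19*-25)=-25, (-19*-4 - 3*-15)=121, (3*5 - -1*-4)=11, (-1*28 - -37*5)=157, (-37*9 - -32*28)=563, (-32*-25 - -30*9)=1070; twice the area = |1897| = 1897; area = 1897/2; boundary points = 1 + 11 + 1 + 1 + 1 + 2 = 17; strictly interior points = area - boundary/2 + 1 = 941; answer 941
Part II: W1 = 941; d = 3; total draws C(5,2) = 10; favorable C(3,1)*C(2,1) = 6; P = 3/5; answer 3/5
Part III: W2 = 3/5; threaded value p + q = 8; r = 5376; 5376 = 2^8 * 3 * 7; sigma = (1 + 2 + 4 + 8 + 16 + 32 + 64 + 128 + 256) * (1 + 3) * (1 + 7) = 511 * 4 * 8 = 16352; answer 16352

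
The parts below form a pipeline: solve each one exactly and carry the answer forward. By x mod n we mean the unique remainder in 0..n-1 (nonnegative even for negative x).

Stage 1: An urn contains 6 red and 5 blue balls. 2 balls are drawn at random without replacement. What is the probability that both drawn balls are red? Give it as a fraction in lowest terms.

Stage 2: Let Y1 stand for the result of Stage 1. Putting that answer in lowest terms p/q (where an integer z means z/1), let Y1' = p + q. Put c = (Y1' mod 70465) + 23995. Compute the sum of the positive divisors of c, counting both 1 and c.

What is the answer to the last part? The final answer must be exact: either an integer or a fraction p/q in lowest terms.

32832

Stage 1: total draws C(11,2) = 55; favorable C(6,2) = 15; P = 3/11; answer 3/11
Stage 2: Y1 = 3/11; threaded value p + q = 14; c = 24009; 24009 = 3 * 53 * 151; sigma = (1 + 3) * (1 + 53) * (1 + 151) = 4 * 54 * 152 = 32832; answer 32832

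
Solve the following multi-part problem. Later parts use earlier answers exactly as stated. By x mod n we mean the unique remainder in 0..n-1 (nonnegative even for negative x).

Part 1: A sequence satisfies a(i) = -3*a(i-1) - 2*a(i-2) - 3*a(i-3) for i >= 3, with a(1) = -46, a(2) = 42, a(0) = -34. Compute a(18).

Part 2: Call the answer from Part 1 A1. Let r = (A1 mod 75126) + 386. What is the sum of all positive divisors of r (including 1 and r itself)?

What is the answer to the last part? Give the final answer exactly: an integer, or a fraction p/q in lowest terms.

Part 1: a(3) = -3*(42) - 2*(-46) - 3*(-34) = 68; iterating: a(3)=68, a(4)=-150, a(5)=188, a(6)=-468, a(7)=1478, a(8)=-4062, a(9)=10634, a(10)=-28212, a(11)=75554, a(12)=-202140, a(13)=539948, a(14)=-1442226, a(15)=3853202, a(16)=-10294998, a(17)=27505268, a(18)=-73485414; answer -73485414
Part 2: A1 = -73485414; r = 63326; 63326 = 2 * 31663; sigma = (1 + 2) * (1 + 31663) = 3 * 31664 = 94992; answer 94992

94992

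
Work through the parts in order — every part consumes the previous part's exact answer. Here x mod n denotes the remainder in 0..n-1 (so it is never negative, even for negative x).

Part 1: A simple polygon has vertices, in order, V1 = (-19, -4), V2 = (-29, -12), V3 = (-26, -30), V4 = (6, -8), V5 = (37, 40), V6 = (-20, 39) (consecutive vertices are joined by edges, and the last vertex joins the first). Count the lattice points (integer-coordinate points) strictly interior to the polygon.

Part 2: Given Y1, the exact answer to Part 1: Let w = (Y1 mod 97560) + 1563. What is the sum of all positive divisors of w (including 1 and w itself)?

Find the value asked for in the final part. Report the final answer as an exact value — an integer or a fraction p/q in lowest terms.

Part 1: cross terms: (-19*-12 - -29*-4)=112, (-29*-30 - -26*-12)=558, (-26*-8 - 6*-30)=388, (6*40 - 37*-8)=536, (37*39 - -20*40)=2243, (-20*-4 - -19*39)=821; twice the area = |4658| = 4658; area = 2329; boundary points = 2 + 3 + 2 + 1 + 1 + 1 = 10; strictly interior points = area - boundary/2 + 1 = 2325; answer 2325
Part 2: Y1 = 2325; w = 3888; 3888 = 2^4 * 3^5; sigma = (1 + 2 + 4 + 8 + 16) * (1 + 3 + 9 + 27 + 81 + 243) = 31 * 364 = 11284; answer 11284

11284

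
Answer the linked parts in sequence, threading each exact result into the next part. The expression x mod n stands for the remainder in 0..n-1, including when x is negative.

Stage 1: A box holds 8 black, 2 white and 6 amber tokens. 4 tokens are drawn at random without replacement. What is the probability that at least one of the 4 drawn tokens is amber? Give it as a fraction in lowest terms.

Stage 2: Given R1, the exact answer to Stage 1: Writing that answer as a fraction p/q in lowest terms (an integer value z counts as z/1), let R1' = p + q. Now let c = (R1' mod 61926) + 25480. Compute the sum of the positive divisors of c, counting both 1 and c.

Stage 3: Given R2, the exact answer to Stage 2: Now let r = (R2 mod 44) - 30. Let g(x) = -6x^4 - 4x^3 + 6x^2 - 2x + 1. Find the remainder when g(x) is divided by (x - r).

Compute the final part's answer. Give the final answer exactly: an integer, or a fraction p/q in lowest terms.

Stage 1: total draws C(16,4) = 1820; complement C(10,4) = 210; favorable 1820 - 210 = 1610; P = 23/26; answer 23/26
Stage 2: R1 = 23/26; threaded value p + q = 49; c = 25529; 25529 = 7^2 * 521; sigma = (1 + 7 + 49) * (1 + 521) = 57 * 522 = 29754; answer 29754
Stage 3: R2 = 29754; r = -20; remainder = value at the root: -6*(-20)^4 - 4*(-20)^3 + 6*(-20)^2 - 2*(-20)^1 + 1 = (-960000) + (32000) + (2400) + (40) + (1) = -925559; answer -925559

-925559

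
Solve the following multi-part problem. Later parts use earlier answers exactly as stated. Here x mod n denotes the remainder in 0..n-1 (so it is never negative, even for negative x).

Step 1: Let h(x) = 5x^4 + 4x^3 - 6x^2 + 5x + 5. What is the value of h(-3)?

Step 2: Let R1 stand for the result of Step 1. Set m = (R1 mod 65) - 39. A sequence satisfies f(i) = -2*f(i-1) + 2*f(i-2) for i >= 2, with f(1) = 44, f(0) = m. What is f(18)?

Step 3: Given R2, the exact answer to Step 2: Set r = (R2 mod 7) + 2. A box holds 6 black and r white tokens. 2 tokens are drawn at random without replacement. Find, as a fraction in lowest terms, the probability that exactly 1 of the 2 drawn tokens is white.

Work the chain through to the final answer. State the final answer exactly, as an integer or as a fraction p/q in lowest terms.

6/11

Step 1: 5*(-3)^4 + 4*(-3)^3 - 6*(-3)^2 + 5*(-3)^1 + 5 = (405) + (-108) + (-54) + (-15) + (5) = 233; answer 233
Step 2: R1 = 233; m = -1; f(2) = -2*(44) + 2*(-1) = -90; iterating: f(2)=-90, f(3)=268, f(4)=-716, f(5)=1968, f(6)=-5368, f(7)=14672, f(8)=-40080, f(9)=109504, f(10)=-299168, f(11)=817344, f(12)=-2233024, f(13)=6100736, f(14)=-16667520, f(15)=45536512, f(16)=-124408064, f(17)=339889152, f(18)=-928594432; answer -928594432
Step 3: R2 = -928594432; r = 6; total draws C(12,2) = 66; favorable C(6,1)*C(6,1) = 36; P = 6/11; answer 6/11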